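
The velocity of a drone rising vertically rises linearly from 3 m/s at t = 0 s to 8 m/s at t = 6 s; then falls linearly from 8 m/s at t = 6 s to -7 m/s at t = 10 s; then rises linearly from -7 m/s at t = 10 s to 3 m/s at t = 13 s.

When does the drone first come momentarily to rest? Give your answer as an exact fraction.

v changes sign on 6–10 s (from 8 to -7); the graph is linear there, so v = 0 at t = 6 + (-8)·(10 − 6)/(-7 − 8) = 122/15 s.

t = 122/15 s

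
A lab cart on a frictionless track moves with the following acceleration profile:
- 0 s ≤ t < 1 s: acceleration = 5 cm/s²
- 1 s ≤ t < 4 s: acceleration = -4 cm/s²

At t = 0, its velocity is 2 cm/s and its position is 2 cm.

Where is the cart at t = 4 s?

On each constant-a segment, Δv = aΔt and Δx = v₀Δt + ½aΔt²; chain segment to segment.
0–1 s: v starts 2 cm/s; Δx = 2·1 + ½·5·1² = 4.5 cm; v ends 7 cm/s.
1–4 s: v starts 7 cm/s; Δx = 7·3 + ½·-4·3² = 3 cm; v ends -5 cm/s.
x(4) = 2 + Σ Δx = 9.5 cm.

9.5 cm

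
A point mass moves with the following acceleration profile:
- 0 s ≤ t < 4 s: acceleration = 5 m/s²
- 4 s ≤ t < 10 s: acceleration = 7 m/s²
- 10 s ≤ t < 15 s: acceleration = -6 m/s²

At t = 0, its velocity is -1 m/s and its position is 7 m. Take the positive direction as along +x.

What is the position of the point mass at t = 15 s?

513 m

On each constant-a segment, Δv = aΔt and Δx = v₀Δt + ½aΔt²; chain segment to segment.
0–4 s: v starts -1 m/s; Δx = -1·4 + ½·5·4² = 36 m; v ends 19 m/s.
4–10 s: v starts 19 m/s; Δx = 19·6 + ½·7·6² = 240 m; v ends 61 m/s.
10–15 s: v starts 61 m/s; Δx = 61·5 + ½·-6·5² = 230 m; v ends 31 m/s.
x(15) = 7 + Σ Δx = 513 m.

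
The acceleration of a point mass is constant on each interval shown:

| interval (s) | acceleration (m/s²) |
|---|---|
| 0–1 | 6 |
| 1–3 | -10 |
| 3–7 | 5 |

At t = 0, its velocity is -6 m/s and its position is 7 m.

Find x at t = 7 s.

-56 m

On each constant-a segment, Δv = aΔt and Δx = v₀Δt + ½aΔt²; chain segment to segment.
0–1 s: v starts -6 m/s; Δx = -6·1 + ½·6·1² = -3 m; v ends 0 m/s.
1–3 s: v starts 0 m/s; Δx = 0·2 + ½·-10·2² = -20 m; v ends -20 m/s.
3–7 s: v starts -20 m/s; Δx = -20·4 + ½·5·4² = -40 m; v ends 0 m/s.
x(7) = 7 + Σ Δx = -56 m.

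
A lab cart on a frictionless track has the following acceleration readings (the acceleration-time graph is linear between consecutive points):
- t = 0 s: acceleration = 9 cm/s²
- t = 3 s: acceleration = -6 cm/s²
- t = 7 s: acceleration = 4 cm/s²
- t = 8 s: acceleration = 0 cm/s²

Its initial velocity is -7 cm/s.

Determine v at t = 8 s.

-4.5 cm/s

Δv equals the area under the a-t graph; then v = v₀ + Δv.
0–3 s: ½(9 + -6)(3) = 4.5 cm/s
3–7 s: ½(-6 + 4)(4) = -4 cm/s
7–8 s: ½(4 + 0)(1) = 2 cm/s
Δv = 2.5 cm/s, so v(8) = -7 + (2.5) = -4.5 cm/s.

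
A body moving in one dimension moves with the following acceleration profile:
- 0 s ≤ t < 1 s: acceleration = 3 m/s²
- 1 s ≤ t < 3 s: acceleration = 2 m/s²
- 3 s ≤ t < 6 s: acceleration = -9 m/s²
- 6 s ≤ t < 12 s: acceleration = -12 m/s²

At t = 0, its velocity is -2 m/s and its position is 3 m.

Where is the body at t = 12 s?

On each constant-a segment, Δv = aΔt and Δx = v₀Δt + ½aΔt²; chain segment to segment.
0–1 s: v starts -2 m/s; Δx = -2·1 + ½·3·1² = -0.5 m; v ends 1 m/s.
1–3 s: v starts 1 m/s; Δx = 1·2 + ½·2·2² = 6 m; v ends 5 m/s.
3–6 s: v starts 5 m/s; Δx = 5·3 + ½·-9·3² = -25.5 m; v ends -22 m/s.
6–12 s: v starts -22 m/s; Δx = -22·6 + ½·-12·6² = -348 m; v ends -94 m/s.
x(12) = 3 + Σ Δx = -365 m.

-365 m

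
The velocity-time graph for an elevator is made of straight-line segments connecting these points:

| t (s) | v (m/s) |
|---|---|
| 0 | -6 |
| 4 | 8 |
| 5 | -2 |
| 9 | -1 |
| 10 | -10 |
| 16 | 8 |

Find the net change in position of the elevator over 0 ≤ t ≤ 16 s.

Displacement is the signed area under the v-t curve.
0–4 s: ½(-6 + 8)(4) = 4 m
4–5 s: ½(8 + -2)(1) = 3 m
5–9 s: ½(-2 + -1)(4) = -6 m
9–10 s: ½(-1 + -10)(1) = -5.5 m
10–16 s: ½(-10 + 8)(6) = -6 m
Net displacement = -10.5 m

-10.5 m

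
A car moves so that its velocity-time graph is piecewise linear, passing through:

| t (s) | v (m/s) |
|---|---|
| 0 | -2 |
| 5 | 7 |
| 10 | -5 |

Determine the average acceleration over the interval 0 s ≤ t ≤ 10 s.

Average acceleration = Δv/Δt = (-5 − -2)/(10 − 0) = -0.3 m/s².

-0.3 m/s²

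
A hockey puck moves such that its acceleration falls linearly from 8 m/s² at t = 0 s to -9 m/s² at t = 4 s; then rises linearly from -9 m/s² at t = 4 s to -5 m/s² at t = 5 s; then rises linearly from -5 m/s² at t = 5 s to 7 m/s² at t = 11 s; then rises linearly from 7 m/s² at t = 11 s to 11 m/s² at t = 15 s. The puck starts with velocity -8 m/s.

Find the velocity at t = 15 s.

25 m/s

Δv equals the area under the a-t graph; then v = v₀ + Δv.
0–4 s: ½(8 + -9)(4) = -2 m/s
4–5 s: ½(-9 + -5)(1) = -7 m/s
5–11 s: ½(-5 + 7)(6) = 6 m/s
11–15 s: ½(7 + 11)(4) = 36 m/s
Δv = 33 m/s, so v(15) = -8 + (33) = 25 m/s.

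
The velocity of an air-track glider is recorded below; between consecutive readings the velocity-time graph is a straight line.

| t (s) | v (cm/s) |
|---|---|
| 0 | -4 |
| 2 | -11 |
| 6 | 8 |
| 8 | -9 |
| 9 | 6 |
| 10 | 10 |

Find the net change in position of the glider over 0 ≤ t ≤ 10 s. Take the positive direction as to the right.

-15.5 cm

Net displacement equals the area under the velocity-time graph (areas below the axis count negative).
0–2 s: ½(-4 + -11)(2) = -15 cm
2–6 s: ½(-11 + 8)(4) = -6 cm
6–8 s: ½(8 + -9)(2) = -1 cm
8–9 s: ½(-9 + 6)(1) = -1.5 cm
9–10 s: ½(6 + 10)(1) = 8 cm
Net displacement = -15.5 cm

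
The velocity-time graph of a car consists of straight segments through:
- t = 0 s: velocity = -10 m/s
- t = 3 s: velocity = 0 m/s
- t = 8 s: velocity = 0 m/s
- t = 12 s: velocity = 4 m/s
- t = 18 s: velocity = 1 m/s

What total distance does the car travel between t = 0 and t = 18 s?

38 m

Total distance travelled is ∫|v| dt — sum the magnitudes of each area piece.
0–3 s: |½(-10 + 0)(3)| = 15 m
3–8 s: |0| × 5 = 0 m
8–12 s: |½(0 + 4)(4)| = 8 m
12–18 s: |½(4 + 1)(6)| = 15 m
Total distance = 38 m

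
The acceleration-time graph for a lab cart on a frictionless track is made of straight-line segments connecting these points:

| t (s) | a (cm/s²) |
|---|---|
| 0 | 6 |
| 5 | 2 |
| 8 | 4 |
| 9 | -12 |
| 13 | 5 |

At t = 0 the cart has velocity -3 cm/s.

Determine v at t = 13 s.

Δv equals the area under the a-t graph; then v = v₀ + Δv.
0–5 s: ½(6 + 2)(5) = 20 cm/s
5–8 s: ½(2 + 4)(3) = 9 cm/s
8–9 s: ½(4 + -12)(1) = -4 cm/s
9–13 s: ½(-12 + 5)(4) = -14 cm/s
Δv = 11 cm/s, so v(13) = -3 + (11) = 8 cm/s.

8 cm/s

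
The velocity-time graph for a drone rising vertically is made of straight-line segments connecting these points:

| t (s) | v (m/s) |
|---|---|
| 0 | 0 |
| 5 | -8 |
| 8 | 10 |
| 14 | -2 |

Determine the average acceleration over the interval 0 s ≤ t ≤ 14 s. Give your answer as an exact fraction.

Average acceleration = Δv/Δt = (-2 − 0)/(14 − 0) = -1/7 m/s².

-1/7 m/s²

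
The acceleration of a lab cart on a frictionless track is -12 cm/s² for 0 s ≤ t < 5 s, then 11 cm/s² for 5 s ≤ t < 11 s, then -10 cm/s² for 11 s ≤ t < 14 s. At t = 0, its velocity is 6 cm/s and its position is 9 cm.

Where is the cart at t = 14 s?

On each constant-a segment, Δv = aΔt and Δx = v₀Δt + ½aΔt²; chain segment to segment.
0–5 s: v starts 6 cm/s; Δx = 6·5 + ½·-12·5² = -120 cm; v ends -54 cm/s.
5–11 s: v starts -54 cm/s; Δx = -54·6 + ½·11·6² = -126 cm; v ends 12 cm/s.
11–14 s: v starts 12 cm/s; Δx = 12·3 + ½·-10·3² = -9 cm; v ends -18 cm/s.
x(14) = 9 + Σ Δx = -246 cm.

-246 cm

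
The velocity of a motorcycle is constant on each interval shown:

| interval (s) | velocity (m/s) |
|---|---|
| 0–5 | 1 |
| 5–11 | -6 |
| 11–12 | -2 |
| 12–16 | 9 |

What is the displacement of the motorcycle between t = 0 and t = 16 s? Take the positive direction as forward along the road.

Displacement is the signed area under the v-t curve.
0–5 s: 1 × 5 = 5 m
5–11 s: -6 × 6 = -36 m
11–12 s: -2 × 1 = -2 m
12–16 s: 9 × 4 = 36 m
Net displacement = 3 m

3 m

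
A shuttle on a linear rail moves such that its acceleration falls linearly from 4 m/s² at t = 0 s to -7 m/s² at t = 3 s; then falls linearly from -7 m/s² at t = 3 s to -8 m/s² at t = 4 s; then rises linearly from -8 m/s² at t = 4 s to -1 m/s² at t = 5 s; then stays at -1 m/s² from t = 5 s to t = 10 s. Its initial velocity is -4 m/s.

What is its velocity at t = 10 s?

-25.5 m/s

Δv equals the area under the a-t graph; then v = v₀ + Δv.
0–3 s: ½(4 + -7)(3) = -4.5 m/s
3–4 s: ½(-7 + -8)(1) = -7.5 m/s
4–5 s: ½(-8 + -1)(1) = -4.5 m/s
5–10 s: -1 × 5 = -5 m/s
Δv = -21.5 m/s, so v(10) = -4 + (-21.5) = -25.5 m/s.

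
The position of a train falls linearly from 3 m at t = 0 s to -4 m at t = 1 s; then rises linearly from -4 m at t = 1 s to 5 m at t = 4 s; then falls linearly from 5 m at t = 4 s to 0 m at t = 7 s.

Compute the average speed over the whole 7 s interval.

Average speed = (total path length)/(elapsed time); on a piecewise-linear x-t graph the path length is Σ|Δx|.
0–1 s: |Δx| = |-4 − 3| = 7 m
1–4 s: |Δx| = |5 − -4| = 9 m
4–7 s: |Δx| = |0 − 5| = 5 m
Total path = 21 m; average speed = 21/7 = 3 m/s.

3 m/s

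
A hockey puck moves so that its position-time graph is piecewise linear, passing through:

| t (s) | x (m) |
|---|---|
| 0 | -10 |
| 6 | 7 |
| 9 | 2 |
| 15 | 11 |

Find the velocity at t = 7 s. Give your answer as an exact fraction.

-5/3 m/s

Velocity is the slope of the x-t graph on 6–9 s: (2 − 7)/(9 − 6) = -5/3 m/s.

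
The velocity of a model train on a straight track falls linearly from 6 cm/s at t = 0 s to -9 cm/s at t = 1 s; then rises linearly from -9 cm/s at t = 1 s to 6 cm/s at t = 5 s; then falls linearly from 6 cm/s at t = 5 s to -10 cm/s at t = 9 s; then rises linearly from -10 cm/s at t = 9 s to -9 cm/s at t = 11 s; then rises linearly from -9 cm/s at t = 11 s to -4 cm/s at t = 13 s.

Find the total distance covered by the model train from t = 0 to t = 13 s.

68.5 cm

Total distance travelled is ∫|v| dt — sum the magnitudes of each area piece.
0–1 s: v = 0 at t = 0.4 s; triangle areas 1.2 + 2.7 = 3.9 cm
1–5 s: v = 0 at t = 3.4 s; triangle areas 10.8 + 4.8 = 15.6 cm
5–9 s: v = 0 at t = 6.5 s; triangle areas 4.5 + 12.5 = 17 cm
9–11 s: |½(-10 + -9)(2)| = 19 cm
11–13 s: |½(-9 + -4)(2)| = 13 cm
Total distance = 68.5 cm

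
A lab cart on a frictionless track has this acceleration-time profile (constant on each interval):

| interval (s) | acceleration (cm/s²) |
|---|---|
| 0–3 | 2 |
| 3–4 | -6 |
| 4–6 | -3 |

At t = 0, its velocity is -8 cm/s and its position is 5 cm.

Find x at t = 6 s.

-37 cm

On each constant-a segment, Δv = aΔt and Δx = v₀Δt + ½aΔt²; chain segment to segment.
0–3 s: v starts -8 cm/s; Δx = -8·3 + ½·2·3² = -15 cm; v ends -2 cm/s.
3–4 s: v starts -2 cm/s; Δx = -2·1 + ½·-6·1² = -5 cm; v ends -8 cm/s.
4–6 s: v starts -8 cm/s; Δx = -8·2 + ½·-3·2² = -22 cm; v ends -14 cm/s.
x(6) = 5 + Σ Δx = -37 cm.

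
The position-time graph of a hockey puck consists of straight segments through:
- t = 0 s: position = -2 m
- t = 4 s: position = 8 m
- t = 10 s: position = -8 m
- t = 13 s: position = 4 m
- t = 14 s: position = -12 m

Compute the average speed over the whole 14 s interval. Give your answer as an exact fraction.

27/7 m/s

Average speed = (total path length)/(elapsed time); on a piecewise-linear x-t graph the path length is Σ|Δx|.
0–4 s: |Δx| = |8 − -2| = 10 m
4–10 s: |Δx| = |-8 − 8| = 16 m
10–13 s: |Δx| = |4 − -8| = 12 m
13–14 s: |Δx| = |-12 − 4| = 16 m
Total path = 54 m; average speed = 54/14 = 27/7 m/s.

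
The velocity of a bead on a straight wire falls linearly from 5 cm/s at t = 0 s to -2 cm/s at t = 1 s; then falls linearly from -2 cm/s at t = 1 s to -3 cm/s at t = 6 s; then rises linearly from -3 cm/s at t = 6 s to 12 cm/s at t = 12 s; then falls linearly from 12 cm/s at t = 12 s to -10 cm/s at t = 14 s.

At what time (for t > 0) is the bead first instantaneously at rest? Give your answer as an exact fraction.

v changes sign on 0–1 s (from 5 to -2); the graph is linear there, so v = 0 at t = 0 + (-5)·(1 − 0)/(-2 − 5) = 5/7 s.

t = 5/7 s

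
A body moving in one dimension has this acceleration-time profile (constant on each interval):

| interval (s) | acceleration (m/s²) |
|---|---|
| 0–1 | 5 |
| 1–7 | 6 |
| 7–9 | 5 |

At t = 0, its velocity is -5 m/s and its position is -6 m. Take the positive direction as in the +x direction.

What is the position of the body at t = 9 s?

181.5 m

On each constant-a segment, Δv = aΔt and Δx = v₀Δt + ½aΔt²; chain segment to segment.
0–1 s: v starts -5 m/s; Δx = -5·1 + ½·5·1² = -2.5 m; v ends 0 m/s.
1–7 s: v starts 0 m/s; Δx = 0·6 + ½·6·6² = 108 m; v ends 36 m/s.
7–9 s: v starts 36 m/s; Δx = 36·2 + ½·5·2² = 82 m; v ends 46 m/s.
x(9) = -6 + Σ Δx = 181.5 m.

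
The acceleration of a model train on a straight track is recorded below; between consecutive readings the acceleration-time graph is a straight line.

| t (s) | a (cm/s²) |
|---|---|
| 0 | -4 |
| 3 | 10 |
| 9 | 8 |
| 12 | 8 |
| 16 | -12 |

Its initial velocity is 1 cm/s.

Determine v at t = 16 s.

80 cm/s

Δv equals the area under the a-t graph; then v = v₀ + Δv.
0–3 s: ½(-4 + 10)(3) = 9 cm/s
3–9 s: ½(10 + 8)(6) = 54 cm/s
9–12 s: 8 × 3 = 24 cm/s
12–16 s: ½(8 + -12)(4) = -8 cm/s
Δv = 79 cm/s, so v(16) = 1 + (79) = 80 cm/s.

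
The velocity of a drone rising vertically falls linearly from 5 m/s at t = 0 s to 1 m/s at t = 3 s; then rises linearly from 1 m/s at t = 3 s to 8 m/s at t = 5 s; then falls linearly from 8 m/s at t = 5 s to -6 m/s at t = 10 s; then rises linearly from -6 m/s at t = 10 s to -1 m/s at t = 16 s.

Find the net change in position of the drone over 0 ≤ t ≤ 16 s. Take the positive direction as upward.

2 m

Net displacement equals the area under the velocity-time graph (areas below the axis count negative).
0–3 s: ½(5 + 1)(3) = 9 m
3–5 s: ½(1 + 8)(2) = 9 m
5–10 s: ½(8 + -6)(5) = 5 m
10–16 s: ½(-6 + -1)(6) = -21 m
Net displacement = 2 m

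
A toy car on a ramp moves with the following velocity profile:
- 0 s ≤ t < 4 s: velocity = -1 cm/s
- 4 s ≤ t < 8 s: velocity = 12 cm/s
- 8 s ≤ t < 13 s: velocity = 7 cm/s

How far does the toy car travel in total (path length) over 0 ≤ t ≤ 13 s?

87 cm

Total distance travelled is ∫|v| dt — sum the magnitudes of each area piece.
0–4 s: |-1| × 4 = 4 cm
4–8 s: |12| × 4 = 48 cm
8–13 s: |7| × 5 = 35 cm
Total distance = 87 cm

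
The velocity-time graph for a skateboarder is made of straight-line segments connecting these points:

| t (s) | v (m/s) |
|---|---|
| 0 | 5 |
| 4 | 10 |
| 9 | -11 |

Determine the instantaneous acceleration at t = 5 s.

-4.2 m/s²

Acceleration is the slope of the v-t graph on 4–9 s: (-11 − 10)/(9 − 4) = -4.2 m/s².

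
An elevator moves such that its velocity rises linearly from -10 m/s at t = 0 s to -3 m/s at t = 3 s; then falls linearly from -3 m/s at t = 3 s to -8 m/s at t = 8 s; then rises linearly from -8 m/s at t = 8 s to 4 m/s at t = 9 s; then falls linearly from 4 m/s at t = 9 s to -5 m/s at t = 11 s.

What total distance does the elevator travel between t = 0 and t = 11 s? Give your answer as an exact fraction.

494/9 m

Total distance travelled is ∫|v| dt — sum the magnitudes of each area piece.
0–3 s: |½(-10 + -3)(3)| = 19.5 m
3–8 s: |½(-3 + -8)(5)| = 27.5 m
8–9 s: v = 0 at t = 26/3 s; triangle areas 8/3 + 2/3 = 10/3 m
9–11 s: v = 0 at t = 89/9 s; triangle areas 16/9 + 25/9 = 41/9 m
Total distance = 494/9 m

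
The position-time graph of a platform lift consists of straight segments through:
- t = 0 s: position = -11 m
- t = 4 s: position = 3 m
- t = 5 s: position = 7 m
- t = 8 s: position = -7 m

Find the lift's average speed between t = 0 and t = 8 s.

Average speed = (total path length)/(elapsed time); on a piecewise-linear x-t graph the path length is Σ|Δx|.
0–4 s: |Δx| = |3 − -11| = 14 m
4–5 s: |Δx| = |7 − 3| = 4 m
5–8 s: |Δx| = |-7 − 7| = 14 m
Total path = 32 m; average speed = 32/8 = 4 m/s.

4 m/s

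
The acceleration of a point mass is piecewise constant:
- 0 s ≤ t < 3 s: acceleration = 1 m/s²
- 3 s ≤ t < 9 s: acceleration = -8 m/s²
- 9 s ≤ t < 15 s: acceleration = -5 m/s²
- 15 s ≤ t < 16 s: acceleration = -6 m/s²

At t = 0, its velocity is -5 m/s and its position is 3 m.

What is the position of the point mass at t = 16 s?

-636.5 m

On each constant-a segment, Δv = aΔt and Δx = v₀Δt + ½aΔt²; chain segment to segment.
0–3 s: v starts -5 m/s; Δx = -5·3 + ½·1·3² = -10.5 m; v ends -2 m/s.
3–9 s: v starts -2 m/s; Δx = -2·6 + ½·-8·6² = -156 m; v ends -50 m/s.
9–15 s: v starts -50 m/s; Δx = -50·6 + ½·-5·6² = -390 m; v ends -80 m/s.
15–16 s: v starts -80 m/s; Δx = -80·1 + ½·-6·1² = -83 m; v ends -86 m/s.
x(16) = 3 + Σ Δx = -636.5 m.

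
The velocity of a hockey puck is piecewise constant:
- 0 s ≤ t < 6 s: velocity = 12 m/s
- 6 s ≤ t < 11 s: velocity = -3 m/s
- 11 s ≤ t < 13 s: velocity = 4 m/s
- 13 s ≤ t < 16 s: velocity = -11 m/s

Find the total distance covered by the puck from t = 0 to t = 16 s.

128 m

Total distance travelled is ∫|v| dt — sum the magnitudes of each area piece.
0–6 s: |12| × 6 = 72 m
6–11 s: |-3| × 5 = 15 m
11–13 s: |4| × 2 = 8 m
13–16 s: |-11| × 3 = 33 m
Total distance = 128 m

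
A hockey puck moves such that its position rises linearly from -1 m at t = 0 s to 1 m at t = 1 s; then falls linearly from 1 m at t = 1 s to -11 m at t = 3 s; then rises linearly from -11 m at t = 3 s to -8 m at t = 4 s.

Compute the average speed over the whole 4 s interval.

4.25 m/s

Average speed = (total path length)/(elapsed time); on a piecewise-linear x-t graph the path length is Σ|Δx|.
0–1 s: |Δx| = |1 − -1| = 2 m
1–3 s: |Δx| = |-11 − 1| = 12 m
3–4 s: |Δx| = |-8 − -11| = 3 m
Total path = 17 m; average speed = 17/4 = 4.25 m/s.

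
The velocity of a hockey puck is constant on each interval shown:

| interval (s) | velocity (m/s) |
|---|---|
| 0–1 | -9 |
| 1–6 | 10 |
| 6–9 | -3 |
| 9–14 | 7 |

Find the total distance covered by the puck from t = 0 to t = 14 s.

Total distance travelled is ∫|v| dt — sum the magnitudes of each area piece.
0–1 s: |-9| × 1 = 9 m
1–6 s: |10| × 5 = 50 m
6–9 s: |-3| × 3 = 9 m
9–14 s: |7| × 5 = 35 m
Total distance = 103 m

103 m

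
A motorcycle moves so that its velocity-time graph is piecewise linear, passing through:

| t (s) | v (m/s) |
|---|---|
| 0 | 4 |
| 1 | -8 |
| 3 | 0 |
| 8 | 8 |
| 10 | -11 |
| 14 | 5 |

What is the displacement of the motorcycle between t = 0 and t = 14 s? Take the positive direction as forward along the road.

Net displacement equals the area under the velocity-time graph (areas below the axis count negative).
0–1 s: ½(4 + -8)(1) = -2 m
1–3 s: ½(-8 + 0)(2) = -8 m
3–8 s: ½(0 + 8)(5) = 20 m
8–10 s: ½(8 + -11)(2) = -3 m
10–14 s: ½(-11 + 5)(4) = -12 m
Net displacement = -5 m

-5 m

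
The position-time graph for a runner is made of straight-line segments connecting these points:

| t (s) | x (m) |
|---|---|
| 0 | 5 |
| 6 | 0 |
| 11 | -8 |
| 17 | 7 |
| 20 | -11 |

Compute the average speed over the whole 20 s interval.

2.3 m/s

Average speed = (total path length)/(elapsed time); on a piecewise-linear x-t graph the path length is Σ|Δx|.
0–6 s: |Δx| = |0 − 5| = 5 m
6–11 s: |Δx| = |-8 − 0| = 8 m
11–17 s: |Δx| = |7 − -8| = 15 m
17–20 s: |Δx| = |-11 − 7| = 18 m
Total path = 46 m; average speed = 46/20 = 2.3 m/s.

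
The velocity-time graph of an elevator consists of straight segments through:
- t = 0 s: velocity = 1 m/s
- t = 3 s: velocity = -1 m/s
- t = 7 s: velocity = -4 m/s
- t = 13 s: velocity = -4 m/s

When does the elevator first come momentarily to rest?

t = 1.5 s

v changes sign on 0–3 s (from 1 to -1); the graph is linear there, so v = 0 at t = 0 + (-1)·(3 − 0)/(-1 − 1) = 1.5 s.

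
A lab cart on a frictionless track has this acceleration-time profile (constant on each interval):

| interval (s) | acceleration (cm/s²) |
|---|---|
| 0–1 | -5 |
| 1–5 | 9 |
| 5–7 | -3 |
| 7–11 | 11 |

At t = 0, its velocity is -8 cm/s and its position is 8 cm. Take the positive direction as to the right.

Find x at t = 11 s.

On each constant-a segment, Δv = aΔt and Δx = v₀Δt + ½aΔt²; chain segment to segment.
0–1 s: v starts -8 cm/s; Δx = -8·1 + ½·-5·1² = -10.5 cm; v ends -13 cm/s.
1–5 s: v starts -13 cm/s; Δx = -13·4 + ½·9·4² = 20 cm; v ends 23 cm/s.
5–7 s: v starts 23 cm/s; Δx = 23·2 + ½·-3·2² = 40 cm; v ends 17 cm/s.
7–11 s: v starts 17 cm/s; Δx = 17·4 + ½·11·4² = 156 cm; v ends 61 cm/s.
x(11) = 8 + Σ Δx = 213.5 cm.

213.5 cm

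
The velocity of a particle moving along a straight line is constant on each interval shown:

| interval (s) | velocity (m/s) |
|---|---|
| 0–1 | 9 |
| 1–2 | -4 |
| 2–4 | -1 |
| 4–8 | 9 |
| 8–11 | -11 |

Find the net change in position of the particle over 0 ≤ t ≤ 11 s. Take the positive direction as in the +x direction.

6 m

Net displacement equals the area under the velocity-time graph (areas below the axis count negative).
0–1 s: 9 × 1 = 9 m
1–2 s: -4 × 1 = -4 m
2–4 s: -1 × 2 = -2 m
4–8 s: 9 × 4 = 36 m
8–11 s: -11 × 3 = -33 m
Net displacement = 6 m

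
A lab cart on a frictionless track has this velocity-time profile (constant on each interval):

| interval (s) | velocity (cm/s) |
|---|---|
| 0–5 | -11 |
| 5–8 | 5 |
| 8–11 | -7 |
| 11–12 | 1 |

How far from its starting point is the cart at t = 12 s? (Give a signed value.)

Net displacement equals the area under the velocity-time graph (areas below the axis count negative).
0–5 s: -11 × 5 = -55 cm
5–8 s: 5 × 3 = 15 cm
8–11 s: -7 × 3 = -21 cm
11–12 s: 1 × 1 = 1 cm
Net displacement = -60 cm

-60 cm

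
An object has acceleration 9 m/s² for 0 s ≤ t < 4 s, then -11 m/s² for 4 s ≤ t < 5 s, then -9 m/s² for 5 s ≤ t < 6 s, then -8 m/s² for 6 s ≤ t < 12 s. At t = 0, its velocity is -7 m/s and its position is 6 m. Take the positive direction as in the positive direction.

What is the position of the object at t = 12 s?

On each constant-a segment, Δv = aΔt and Δx = v₀Δt + ½aΔt²; chain segment to segment.
0–4 s: v starts -7 m/s; Δx = -7·4 + ½·9·4² = 44 m; v ends 29 m/s.
4–5 s: v starts 29 m/s; Δx = 29·1 + ½·-11·1² = 23.5 m; v ends 18 m/s.
5–6 s: v starts 18 m/s; Δx = 18·1 + ½·-9·1² = 13.5 m; v ends 9 m/s.
6–12 s: v starts 9 m/s; Δx = 9·6 + ½·-8·6² = -90 m; v ends -39 m/s.
x(12) = 6 + Σ Δx = -3 m.

-3 m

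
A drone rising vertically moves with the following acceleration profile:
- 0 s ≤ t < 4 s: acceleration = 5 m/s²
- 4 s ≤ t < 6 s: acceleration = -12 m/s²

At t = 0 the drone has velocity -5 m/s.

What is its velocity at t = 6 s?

-9 m/s

Δv equals the area under the a-t graph; then v = v₀ + Δv.
0–4 s: 5 × 4 = 20 m/s
4–6 s: -12 × 2 = -24 m/s
Δv = -4 m/s, so v(6) = -5 + (-4) = -9 m/s.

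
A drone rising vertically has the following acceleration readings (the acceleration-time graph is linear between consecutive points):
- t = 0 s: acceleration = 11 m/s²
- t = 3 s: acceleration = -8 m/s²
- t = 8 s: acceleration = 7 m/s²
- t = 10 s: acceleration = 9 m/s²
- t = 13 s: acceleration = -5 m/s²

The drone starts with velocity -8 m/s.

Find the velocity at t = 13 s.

Δv equals the area under the a-t graph; then v = v₀ + Δv.
0–3 s: ½(11 + -8)(3) = 4.5 m/s
3–8 s: ½(-8 + 7)(5) = -2.5 m/s
8–10 s: ½(7 + 9)(2) = 16 m/s
10–13 s: ½(9 + -5)(3) = 6 m/s
Δv = 24 m/s, so v(13) = -8 + (24) = 16 m/s.

16 m/s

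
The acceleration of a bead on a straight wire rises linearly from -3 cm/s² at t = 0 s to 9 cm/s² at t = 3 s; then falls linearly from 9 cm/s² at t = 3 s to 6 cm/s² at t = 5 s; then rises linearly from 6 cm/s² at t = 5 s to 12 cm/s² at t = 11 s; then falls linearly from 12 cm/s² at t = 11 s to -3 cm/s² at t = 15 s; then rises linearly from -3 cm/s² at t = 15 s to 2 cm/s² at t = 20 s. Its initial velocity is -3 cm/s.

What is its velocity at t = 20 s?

90.5 cm/s

Δv equals the area under the a-t graph; then v = v₀ + Δv.
0–3 s: ½(-3 + 9)(3) = 9 cm/s
3–5 s: ½(9 + 6)(2) = 15 cm/s
5–11 s: ½(6 + 12)(6) = 54 cm/s
11–15 s: ½(12 + -3)(4) = 18 cm/s
15–20 s: ½(-3 + 2)(5) = -2.5 cm/s
Δv = 93.5 cm/s, so v(20) = -3 + (93.5) = 90.5 cm/s.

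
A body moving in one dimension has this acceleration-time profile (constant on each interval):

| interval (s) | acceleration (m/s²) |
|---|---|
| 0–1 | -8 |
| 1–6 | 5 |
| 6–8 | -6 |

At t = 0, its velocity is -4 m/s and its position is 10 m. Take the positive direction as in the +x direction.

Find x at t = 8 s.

On each constant-a segment, Δv = aΔt and Δx = v₀Δt + ½aΔt²; chain segment to segment.
0–1 s: v starts -4 m/s; Δx = -4·1 + ½·-8·1² = -8 m; v ends -12 m/s.
1–6 s: v starts -12 m/s; Δx = -12·5 + ½·5·5² = 2.5 m; v ends 13 m/s.
6–8 s: v starts 13 m/s; Δx = 13·2 + ½·-6·2² = 14 m; v ends 1 m/s.
x(8) = 10 + Σ Δx = 18.5 m.

18.5 m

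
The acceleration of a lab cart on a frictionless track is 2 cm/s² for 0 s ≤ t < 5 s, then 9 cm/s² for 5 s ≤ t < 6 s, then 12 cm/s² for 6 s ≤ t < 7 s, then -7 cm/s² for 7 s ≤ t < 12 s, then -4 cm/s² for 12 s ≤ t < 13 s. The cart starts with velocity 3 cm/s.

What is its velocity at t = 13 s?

Δv equals the area under the a-t graph; then v = v₀ + Δv.
0–5 s: 2 × 5 = 10 cm/s
5–6 s: 9 × 1 = 9 cm/s
6–7 s: 12 × 1 = 12 cm/s
7–12 s: -7 × 5 = -35 cm/s
12–13 s: -4 × 1 = -4 cm/s
Δv = -8 cm/s, so v(13) = 3 + (-8) = -5 cm/s.

-5 cm/s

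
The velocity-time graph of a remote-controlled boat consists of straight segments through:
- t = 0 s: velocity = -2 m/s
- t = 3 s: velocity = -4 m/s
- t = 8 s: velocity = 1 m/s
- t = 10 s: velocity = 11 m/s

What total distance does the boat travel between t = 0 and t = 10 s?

Distance (not displacement) is the total path length: add the absolute areas under v-t.
0–3 s: |½(-2 + -4)(3)| = 9 m
3–8 s: v = 0 at t = 7 s; triangle areas 8 + 0.5 = 8.5 m
8–10 s: |½(1 + 11)(2)| = 12 m
Total distance = 29.5 m

29.5 m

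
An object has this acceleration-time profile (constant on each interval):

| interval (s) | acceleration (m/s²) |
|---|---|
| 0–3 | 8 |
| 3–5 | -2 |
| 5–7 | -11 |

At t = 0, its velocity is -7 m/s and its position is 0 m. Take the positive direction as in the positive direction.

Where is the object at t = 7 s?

49 m

On each constant-a segment, Δv = aΔt and Δx = v₀Δt + ½aΔt²; chain segment to segment.
0–3 s: v starts -7 m/s; Δx = -7·3 + ½·8·3² = 15 m; v ends 17 m/s.
3–5 s: v starts 17 m/s; Δx = 17·2 + ½·-2·2² = 30 m; v ends 13 m/s.
5–7 s: v starts 13 m/s; Δx = 13·2 + ½·-11·2² = 4 m; v ends -9 m/s.
x(7) = 0 + Σ Δx = 49 m.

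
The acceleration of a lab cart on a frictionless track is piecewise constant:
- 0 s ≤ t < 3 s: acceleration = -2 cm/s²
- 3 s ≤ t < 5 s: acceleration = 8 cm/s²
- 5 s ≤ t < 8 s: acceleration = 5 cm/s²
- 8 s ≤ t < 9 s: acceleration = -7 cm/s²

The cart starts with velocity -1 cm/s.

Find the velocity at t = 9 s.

17 cm/s

Δv equals the area under the a-t graph; then v = v₀ + Δv.
0–3 s: -2 × 3 = -6 cm/s
3–5 s: 8 × 2 = 16 cm/s
5–8 s: 5 × 3 = 15 cm/s
8–9 s: -7 × 1 = -7 cm/s
Δv = 18 cm/s, so v(9) = -1 + (18) = 17 cm/s.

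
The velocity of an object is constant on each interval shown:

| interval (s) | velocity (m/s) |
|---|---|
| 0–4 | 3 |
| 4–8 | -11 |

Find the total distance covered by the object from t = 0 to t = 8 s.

56 m

Total distance travelled is ∫|v| dt — sum the magnitudes of each area piece.
0–4 s: |3| × 4 = 12 m
4–8 s: |-11| × 4 = 44 m
Total distance = 56 m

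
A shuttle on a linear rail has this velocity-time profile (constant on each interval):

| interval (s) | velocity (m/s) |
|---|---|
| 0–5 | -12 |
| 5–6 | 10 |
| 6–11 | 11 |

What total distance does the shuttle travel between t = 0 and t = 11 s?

Distance (not displacement) is the total path length: add the absolute areas under v-t.
0–5 s: |-12| × 5 = 60 m
5–6 s: |10| × 1 = 10 m
6–11 s: |11| × 5 = 55 m
Total distance = 125 m

125 m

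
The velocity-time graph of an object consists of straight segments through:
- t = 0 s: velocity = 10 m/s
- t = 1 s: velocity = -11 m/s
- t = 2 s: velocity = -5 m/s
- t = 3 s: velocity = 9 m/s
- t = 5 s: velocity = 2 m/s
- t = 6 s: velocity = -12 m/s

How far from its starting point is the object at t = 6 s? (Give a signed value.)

Net displacement equals the area under the velocity-time graph (areas below the axis count negative).
0–1 s: ½(10 + -11)(1) = -0.5 m
1–2 s: ½(-11 + -5)(1) = -8 m
2–3 s: ½(-5 + 9)(1) = 2 m
3–5 s: ½(9 + 2)(2) = 11 m
5–6 s: ½(2 + -12)(1) = -5 m
Net displacement = -0.5 m

-0.5 m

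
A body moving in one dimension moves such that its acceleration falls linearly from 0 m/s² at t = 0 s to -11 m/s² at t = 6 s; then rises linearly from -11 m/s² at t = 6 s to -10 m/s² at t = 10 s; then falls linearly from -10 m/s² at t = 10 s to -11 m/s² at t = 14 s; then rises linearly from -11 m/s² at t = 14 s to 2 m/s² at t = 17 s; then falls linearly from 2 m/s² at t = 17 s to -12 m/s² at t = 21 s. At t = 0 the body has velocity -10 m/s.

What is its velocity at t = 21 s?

Δv equals the area under the a-t graph; then v = v₀ + Δv.
0–6 s: ½(0 + -11)(6) = -33 m/s
6–10 s: ½(-11 + -10)(4) = -42 m/s
10–14 s: ½(-10 + -11)(4) = -42 m/s
14–17 s: ½(-11 + 2)(3) = -13.5 m/s
17–21 s: ½(2 + -12)(4) = -20 m/s
Δv = -150.5 m/s, so v(21) = -10 + (-150.5) = -160.5 m/s.

-160.5 m/s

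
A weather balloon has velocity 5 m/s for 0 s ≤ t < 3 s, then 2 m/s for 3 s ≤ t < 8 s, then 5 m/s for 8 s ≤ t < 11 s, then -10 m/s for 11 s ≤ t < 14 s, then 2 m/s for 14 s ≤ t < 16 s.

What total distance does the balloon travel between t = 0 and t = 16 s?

Total distance travelled is ∫|v| dt — sum the magnitudes of each area piece.
0–3 s: |5| × 3 = 15 m
3–8 s: |2| × 5 = 10 m
8–11 s: |5| × 3 = 15 m
11–14 s: |-10| × 3 = 30 m
14–16 s: |2| × 2 = 4 m
Total distance = 74 m

74 m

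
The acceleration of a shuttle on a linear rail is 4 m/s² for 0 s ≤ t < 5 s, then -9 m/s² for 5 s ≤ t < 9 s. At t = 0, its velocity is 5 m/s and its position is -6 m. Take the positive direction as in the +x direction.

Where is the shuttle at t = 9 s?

97 m

On each constant-a segment, Δv = aΔt and Δx = v₀Δt + ½aΔt²; chain segment to segment.
0–5 s: v starts 5 m/s; Δx = 5·5 + ½·4·5² = 75 m; v ends 25 m/s.
5–9 s: v starts 25 m/s; Δx = 25·4 + ½·-9·4² = 28 m; v ends -11 m/s.
x(9) = -6 + Σ Δx = 97 m.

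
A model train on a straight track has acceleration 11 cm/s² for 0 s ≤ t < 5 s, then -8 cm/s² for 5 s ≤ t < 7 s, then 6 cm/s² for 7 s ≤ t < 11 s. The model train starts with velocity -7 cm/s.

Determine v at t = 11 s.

Δv equals the area under the a-t graph; then v = v₀ + Δv.
0–5 s: 11 × 5 = 55 cm/s
5–7 s: -8 × 2 = -16 cm/s
7–11 s: 6 × 4 = 24 cm/s
Δv = 63 cm/s, so v(11) = -7 + (63) = 56 cm/s.

56 cm/s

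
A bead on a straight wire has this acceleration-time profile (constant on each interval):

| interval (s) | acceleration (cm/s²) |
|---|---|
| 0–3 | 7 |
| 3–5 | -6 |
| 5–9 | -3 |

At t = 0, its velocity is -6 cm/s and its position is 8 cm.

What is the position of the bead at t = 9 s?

On each constant-a segment, Δv = aΔt and Δx = v₀Δt + ½aΔt²; chain segment to segment.
0–3 s: v starts -6 cm/s; Δx = -6·3 + ½·7·3² = 13.5 cm; v ends 15 cm/s.
3–5 s: v starts 15 cm/s; Δx = 15·2 + ½·-6·2² = 18 cm; v ends 3 cm/s.
5–9 s: v starts 3 cm/s; Δx = 3·4 + ½·-3·4² = -12 cm; v ends -9 cm/s.
x(9) = 8 + Σ Δx = 27.5 cm.

27.5 cm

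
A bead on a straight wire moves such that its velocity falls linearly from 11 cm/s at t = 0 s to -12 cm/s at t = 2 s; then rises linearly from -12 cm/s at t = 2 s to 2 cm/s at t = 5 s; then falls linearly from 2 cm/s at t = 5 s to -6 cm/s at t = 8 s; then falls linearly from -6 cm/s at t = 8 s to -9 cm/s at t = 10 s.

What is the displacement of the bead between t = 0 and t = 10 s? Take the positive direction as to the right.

-37 cm

Displacement is the signed area under the v-t curve.
0–2 s: ½(11 + -12)(2) = -1 cm
2–5 s: ½(-12 + 2)(3) = -15 cm
5–8 s: ½(2 + -6)(3) = -6 cm
8–10 s: ½(-6 + -9)(2) = -15 cm
Net displacement = -37 cm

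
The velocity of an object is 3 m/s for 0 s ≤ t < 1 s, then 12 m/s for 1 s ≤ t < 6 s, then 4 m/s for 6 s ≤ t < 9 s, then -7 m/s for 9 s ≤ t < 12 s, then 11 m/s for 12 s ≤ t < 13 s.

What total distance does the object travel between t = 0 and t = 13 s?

Total distance travelled is ∫|v| dt — sum the magnitudes of each area piece.
0–1 s: |3| × 1 = 3 m
1–6 s: |12| × 5 = 60 m
6–9 s: |4| × 3 = 12 m
9–12 s: |-7| × 3 = 21 m
12–13 s: |11| × 1 = 11 m
Total distance = 107 m

107 m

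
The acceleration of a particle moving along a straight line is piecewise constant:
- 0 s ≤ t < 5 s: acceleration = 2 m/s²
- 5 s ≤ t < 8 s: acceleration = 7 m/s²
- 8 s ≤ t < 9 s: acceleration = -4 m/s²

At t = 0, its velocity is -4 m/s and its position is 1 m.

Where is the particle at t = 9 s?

80.5 m

On each constant-a segment, Δv = aΔt and Δx = v₀Δt + ½aΔt²; chain segment to segment.
0–5 s: v starts -4 m/s; Δx = -4·5 + ½·2·5² = 5 m; v ends 6 m/s.
5–8 s: v starts 6 m/s; Δx = 6·3 + ½·7·3² = 49.5 m; v ends 27 m/s.
8–9 s: v starts 27 m/s; Δx = 27·1 + ½·-4·1² = 25 m; v ends 23 m/s.
x(9) = 1 + Σ Δx = 80.5 m.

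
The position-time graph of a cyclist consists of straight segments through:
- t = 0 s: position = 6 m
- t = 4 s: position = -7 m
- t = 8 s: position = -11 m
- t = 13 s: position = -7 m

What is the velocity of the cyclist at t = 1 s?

Velocity is the slope of the x-t graph on 0–4 s: (-7 − 6)/(4 − 0) = -3.25 m/s.

-3.25 m/s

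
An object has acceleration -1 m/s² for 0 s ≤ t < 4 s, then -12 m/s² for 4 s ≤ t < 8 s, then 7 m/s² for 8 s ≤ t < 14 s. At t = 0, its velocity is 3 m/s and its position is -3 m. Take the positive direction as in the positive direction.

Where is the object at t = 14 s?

-267 m

On each constant-a segment, Δv = aΔt and Δx = v₀Δt + ½aΔt²; chain segment to segment.
0–4 s: v starts 3 m/s; Δx = 3·4 + ½·-1·4² = 4 m; v ends -1 m/s.
4–8 s: v starts -1 m/s; Δx = -1·4 + ½·-12·4² = -100 m; v ends -49 m/s.
8–14 s: v starts -49 m/s; Δx = -49·6 + ½·7·6² = -168 m; v ends -7 m/s.
x(14) = -3 + Σ Δx = -267 m.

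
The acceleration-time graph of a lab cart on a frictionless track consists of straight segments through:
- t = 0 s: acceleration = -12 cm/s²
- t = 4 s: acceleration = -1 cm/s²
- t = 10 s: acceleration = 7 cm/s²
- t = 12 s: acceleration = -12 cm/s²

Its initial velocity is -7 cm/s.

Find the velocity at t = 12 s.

-20 cm/s

Δv equals the area under the a-t graph; then v = v₀ + Δv.
0–4 s: ½(-12 + -1)(4) = -26 cm/s
4–10 s: ½(-1 + 7)(6) = 18 cm/s
10–12 s: ½(7 + -12)(2) = -5 cm/s
Δv = -13 cm/s, so v(12) = -7 + (-13) = -20 cm/s.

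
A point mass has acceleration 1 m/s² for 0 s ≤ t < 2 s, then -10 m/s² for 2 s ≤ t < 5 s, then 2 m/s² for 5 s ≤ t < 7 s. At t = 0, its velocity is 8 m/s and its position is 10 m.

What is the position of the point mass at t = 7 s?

On each constant-a segment, Δv = aΔt and Δx = v₀Δt + ½aΔt²; chain segment to segment.
0–2 s: v starts 8 m/s; Δx = 8·2 + ½·1·2² = 18 m; v ends 10 m/s.
2–5 s: v starts 10 m/s; Δx = 10·3 + ½·-10·3² = -15 m; v ends -20 m/s.
5–7 s: v starts -20 m/s; Δx = -20·2 + ½·2·2² = -36 m; v ends -16 m/s.
x(7) = 10 + Σ Δx = -23 m.

-23 m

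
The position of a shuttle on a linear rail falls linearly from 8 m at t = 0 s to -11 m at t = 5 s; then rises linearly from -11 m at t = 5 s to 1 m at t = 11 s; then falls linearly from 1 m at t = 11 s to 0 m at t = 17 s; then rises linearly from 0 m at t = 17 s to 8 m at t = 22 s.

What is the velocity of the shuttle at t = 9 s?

2 m/s

Velocity is the slope of the x-t graph on 5–11 s: (1 − -11)/(11 − 5) = 2 m/s.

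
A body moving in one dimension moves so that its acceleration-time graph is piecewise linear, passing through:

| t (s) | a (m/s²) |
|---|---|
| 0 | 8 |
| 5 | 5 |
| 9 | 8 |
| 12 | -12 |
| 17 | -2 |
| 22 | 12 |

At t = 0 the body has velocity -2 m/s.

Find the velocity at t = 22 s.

40.5 m/s

Δv equals the area under the a-t graph; then v = v₀ + Δv.
0–5 s: ½(8 + 5)(5) = 32.5 m/s
5–9 s: ½(5 + 8)(4) = 26 m/s
9–12 s: ½(8 + -12)(3) = -6 m/s
12–17 s: ½(-12 + -2)(5) = -35 m/s
17–22 s: ½(-2 + 12)(5) = 25 m/s
Δv = 42.5 m/s, so v(22) = -2 + (42.5) = 40.5 m/s.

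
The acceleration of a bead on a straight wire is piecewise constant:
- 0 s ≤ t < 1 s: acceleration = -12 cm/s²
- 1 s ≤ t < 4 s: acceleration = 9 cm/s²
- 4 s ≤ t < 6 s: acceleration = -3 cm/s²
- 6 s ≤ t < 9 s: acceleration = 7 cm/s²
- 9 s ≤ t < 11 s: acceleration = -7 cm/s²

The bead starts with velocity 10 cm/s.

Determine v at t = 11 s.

26 cm/s

Δv equals the area under the a-t graph; then v = v₀ + Δv.
0–1 s: -12 × 1 = -12 cm/s
1–4 s: 9 × 3 = 27 cm/s
4–6 s: -3 × 2 = -6 cm/s
6–9 s: 7 × 3 = 21 cm/s
9–11 s: -7 × 2 = -14 cm/s
Δv = 16 cm/s, so v(11) = 10 + (16) = 26 cm/s.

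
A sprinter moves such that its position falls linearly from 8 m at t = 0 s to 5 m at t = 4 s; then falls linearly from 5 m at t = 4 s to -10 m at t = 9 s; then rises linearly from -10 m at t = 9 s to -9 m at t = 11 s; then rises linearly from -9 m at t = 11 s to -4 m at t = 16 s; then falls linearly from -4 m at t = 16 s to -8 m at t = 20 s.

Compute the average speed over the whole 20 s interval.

Average speed = (total path length)/(elapsed time); on a piecewise-linear x-t graph the path length is Σ|Δx|.
0–4 s: |Δx| = |5 − 8| = 3 m
4–9 s: |Δx| = |-10 − 5| = 15 m
9–11 s: |Δx| = |-9 − -10| = 1 m
11–16 s: |Δx| = |-4 − -9| = 5 m
16–20 s: |Δx| = |-8 − -4| = 4 m
Total path = 28 m; average speed = 28/20 = 1.4 m/s.

1.4 m/s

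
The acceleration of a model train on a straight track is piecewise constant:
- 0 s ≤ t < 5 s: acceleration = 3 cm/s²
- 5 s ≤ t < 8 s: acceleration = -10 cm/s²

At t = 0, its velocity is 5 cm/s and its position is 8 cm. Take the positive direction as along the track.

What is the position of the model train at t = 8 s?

On each constant-a segment, Δv = aΔt and Δx = v₀Δt + ½aΔt²; chain segment to segment.
0–5 s: v starts 5 cm/s; Δx = 5·5 + ½·3·5² = 62.5 cm; v ends 20 cm/s.
5–8 s: v starts 20 cm/s; Δx = 20·3 + ½·-10·3² = 15 cm; v ends -10 cm/s.
x(8) = 8 + Σ Δx = 85.5 cm.

85.5 cm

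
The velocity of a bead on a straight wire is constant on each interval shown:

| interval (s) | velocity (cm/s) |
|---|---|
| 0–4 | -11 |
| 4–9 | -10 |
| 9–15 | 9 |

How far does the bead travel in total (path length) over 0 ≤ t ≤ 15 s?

Distance (not displacement) is the total path length: add the absolute areas under v-t.
0–4 s: |-11| × 4 = 44 cm
4–9 s: |-10| × 5 = 50 cm
9–15 s: |9| × 6 = 54 cm
Total distance = 148 cm

148 cm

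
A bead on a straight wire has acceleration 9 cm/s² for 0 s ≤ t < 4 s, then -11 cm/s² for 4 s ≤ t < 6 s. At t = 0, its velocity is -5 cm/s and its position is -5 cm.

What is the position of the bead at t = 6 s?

On each constant-a segment, Δv = aΔt and Δx = v₀Δt + ½aΔt²; chain segment to segment.
0–4 s: v starts -5 cm/s; Δx = -5·4 + ½·9·4² = 52 cm; v ends 31 cm/s.
4–6 s: v starts 31 cm/s; Δx = 31·2 + ½·-11·2² = 40 cm; v ends 9 cm/s.
x(6) = -5 + Σ Δx = 87 cm.

87 cm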